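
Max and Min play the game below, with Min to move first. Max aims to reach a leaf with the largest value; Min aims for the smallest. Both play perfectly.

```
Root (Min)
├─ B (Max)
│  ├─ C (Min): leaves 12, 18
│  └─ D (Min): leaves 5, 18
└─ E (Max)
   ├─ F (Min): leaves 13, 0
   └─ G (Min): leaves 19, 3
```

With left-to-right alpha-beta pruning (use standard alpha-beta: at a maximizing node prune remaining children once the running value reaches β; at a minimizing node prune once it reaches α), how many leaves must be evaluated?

C [α=-∞,β=+∞]: v=12
D [α=12,β=+∞]: v=5 after child 1 ≤ α → α-cutoff, skip 1
B [α=-∞,β=+∞]: v=12
F [α=-∞,β=12]: v=0
G [α=0,β=12]: v=3
E [α=-∞,β=12]: v=3
Root [α=-∞,β=+∞]: v=3
Leaves evaluated: 7 of 8.

7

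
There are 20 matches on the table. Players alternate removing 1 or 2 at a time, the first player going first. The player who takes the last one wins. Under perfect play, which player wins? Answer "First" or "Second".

i:   0  1  2  3  4  5  6  7  8  9 10 11 12 13 14 15 16 17 18 19 20
     L  W  W  L  W  W  L  W  W  L  W  W  L  W  W  L  W  W  L  W  W
Position 20 is W, so the first player wins.

First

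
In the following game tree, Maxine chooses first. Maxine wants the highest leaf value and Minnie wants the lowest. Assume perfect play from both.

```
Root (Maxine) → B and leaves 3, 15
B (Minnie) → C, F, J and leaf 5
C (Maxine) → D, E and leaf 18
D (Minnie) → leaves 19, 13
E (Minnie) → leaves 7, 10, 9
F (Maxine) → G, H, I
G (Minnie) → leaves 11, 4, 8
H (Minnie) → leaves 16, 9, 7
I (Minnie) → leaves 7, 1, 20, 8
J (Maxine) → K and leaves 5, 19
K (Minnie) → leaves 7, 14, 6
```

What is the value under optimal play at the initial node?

15

D (Minnie): min(19, 13) = 13
E (Minnie): min(7, 10, 9) = 7
C (Maxine): max(13, 7, 18) = 18
G (Minnie): min(11, 4, 8) = 4
H (Minnie): min(16, 9, 7) = 7
I (Minnie): min(7, 1, 20, 8) = 1
F (Maxine): max(4, 7, 1) = 7
K (Minnie): min(7, 14, 6) = 6
J (Maxine): max(6, 5, 19) = 19
B (Minnie): min(18, 7, 19, 5) = 5
Root (Maxine): max(5, 3, 15) = 15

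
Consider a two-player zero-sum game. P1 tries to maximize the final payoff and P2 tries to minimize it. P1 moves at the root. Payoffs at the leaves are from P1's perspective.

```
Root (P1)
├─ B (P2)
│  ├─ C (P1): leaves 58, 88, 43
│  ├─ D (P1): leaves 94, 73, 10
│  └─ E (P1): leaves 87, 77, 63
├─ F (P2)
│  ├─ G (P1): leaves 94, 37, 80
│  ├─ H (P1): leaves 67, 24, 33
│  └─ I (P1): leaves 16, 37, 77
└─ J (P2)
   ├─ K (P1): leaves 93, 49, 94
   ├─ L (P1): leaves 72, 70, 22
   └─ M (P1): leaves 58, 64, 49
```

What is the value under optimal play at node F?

G: max(94, 37, 80) = 94
H: max(67, 24, 33) = 67
I: max(16, 37, 77) = 77
F: min(94, 67, 77) = 67

67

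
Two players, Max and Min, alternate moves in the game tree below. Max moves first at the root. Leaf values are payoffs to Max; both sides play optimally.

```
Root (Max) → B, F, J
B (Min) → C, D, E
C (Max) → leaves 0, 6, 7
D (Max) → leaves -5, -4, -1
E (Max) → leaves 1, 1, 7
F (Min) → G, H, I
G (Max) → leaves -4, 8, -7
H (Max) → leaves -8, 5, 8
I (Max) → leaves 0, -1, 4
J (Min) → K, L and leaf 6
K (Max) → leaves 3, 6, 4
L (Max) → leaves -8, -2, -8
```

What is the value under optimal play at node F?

4

G: max(-4, 8, -7) = 8
H: max(-8, 5, 8) = 8
I: max(0, -1, 4) = 4
F: min(8, 8, 4) = 4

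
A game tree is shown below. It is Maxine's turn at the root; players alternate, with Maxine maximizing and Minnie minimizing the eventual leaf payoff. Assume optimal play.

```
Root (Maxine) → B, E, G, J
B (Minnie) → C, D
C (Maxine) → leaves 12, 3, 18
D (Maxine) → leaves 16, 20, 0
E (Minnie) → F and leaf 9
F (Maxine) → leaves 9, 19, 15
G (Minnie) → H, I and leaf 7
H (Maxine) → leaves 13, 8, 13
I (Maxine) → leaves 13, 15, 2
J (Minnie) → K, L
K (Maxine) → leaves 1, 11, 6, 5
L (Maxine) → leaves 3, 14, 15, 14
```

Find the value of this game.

18

C (Maxine): max(12, 3, 18) = 18
D (Maxine): max(16, 20, 0) = 20
B (Minnie): min(18, 20) = 18
F (Maxine): max(9, 19, 15) = 19
E (Minnie): min(19, 9) = 9
H (Maxine): max(13, 8, 13) = 13
I (Maxine): max(13, 15, 2) = 15
G (Minnie): min(13, 15, 7) = 7
K (Maxine): max(1, 11, 6, 5) = 11
L (Maxine): max(3, 14, 15, 14) = 15
J (Minnie): min(11, 15) = 11
Root (Maxine): max(18, 9, 7, 11) = 18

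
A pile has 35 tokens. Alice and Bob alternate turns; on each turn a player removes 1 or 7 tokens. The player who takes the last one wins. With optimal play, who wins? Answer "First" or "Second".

Mark each pile size as W (mover wins) or L (mover loses):
i:   0  1  2  3  4  5  6  7  8  9 10 11 12 13 14 15 16 17 18 19 20 21 22 23 24 25 26 27 28 29 30 31 32 33 34 35
     L  W  L  W  L  W  L  W  L  W  L  W  L  W  L  W  L  W  L  W  L  W  L  W  L  W  L  W  L  W  L  W  L  W  L  W
Position 35 is W, so the first player wins.

First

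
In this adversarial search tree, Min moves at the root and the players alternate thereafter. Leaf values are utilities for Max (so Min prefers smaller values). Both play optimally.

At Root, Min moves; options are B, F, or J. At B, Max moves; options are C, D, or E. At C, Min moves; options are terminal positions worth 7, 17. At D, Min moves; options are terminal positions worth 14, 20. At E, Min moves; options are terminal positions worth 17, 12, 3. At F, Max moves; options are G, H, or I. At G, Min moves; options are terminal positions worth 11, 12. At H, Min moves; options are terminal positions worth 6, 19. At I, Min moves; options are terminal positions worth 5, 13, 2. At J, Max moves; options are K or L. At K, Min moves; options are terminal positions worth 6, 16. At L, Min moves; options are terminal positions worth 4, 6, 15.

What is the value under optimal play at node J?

6

K: min(6, 16) = 6
L: min(4, 6, 15) = 4
J: max(6, 4) = 6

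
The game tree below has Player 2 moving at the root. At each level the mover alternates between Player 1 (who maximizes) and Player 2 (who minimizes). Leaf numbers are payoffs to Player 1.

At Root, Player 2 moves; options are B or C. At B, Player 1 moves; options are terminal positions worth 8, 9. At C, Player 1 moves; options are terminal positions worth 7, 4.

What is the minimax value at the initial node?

B (Player 1): max(8, 9) = 9
C (Player 1): max(7, 4) = 7
Root (Player 2): min(9, 7) = 7

7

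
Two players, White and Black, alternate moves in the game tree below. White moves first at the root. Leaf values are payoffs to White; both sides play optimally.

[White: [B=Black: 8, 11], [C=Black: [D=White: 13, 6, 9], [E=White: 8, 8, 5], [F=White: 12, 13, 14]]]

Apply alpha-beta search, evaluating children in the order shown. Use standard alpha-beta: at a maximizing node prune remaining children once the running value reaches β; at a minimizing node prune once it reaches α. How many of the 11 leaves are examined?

8

B [α=-∞,β=+∞]: v=8
D [α=8,β=+∞]: v=13
E [α=8,β=13]: v=8
C [α=8,β=+∞]: v=8 after child 2 ≤ α → α-cutoff, skip 1
Root [α=-∞,β=+∞]: v=8
Leaves evaluated: 8 of 11.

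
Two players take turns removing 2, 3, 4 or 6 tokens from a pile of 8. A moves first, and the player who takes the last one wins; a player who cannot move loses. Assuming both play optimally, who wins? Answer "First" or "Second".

Second

Positions where the player to move wins (W) vs loses (L):
i:   0  1  2  3  4  5  6  7  8
     L  L  W  W  W  W  W  W  L
Position 8 is L, so the second player wins.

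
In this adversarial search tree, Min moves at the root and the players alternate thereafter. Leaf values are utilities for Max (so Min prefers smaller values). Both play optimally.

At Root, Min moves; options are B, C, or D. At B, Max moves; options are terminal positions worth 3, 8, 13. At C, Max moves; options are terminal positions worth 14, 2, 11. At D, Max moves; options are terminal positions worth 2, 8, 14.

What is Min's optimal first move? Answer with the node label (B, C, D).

B (Max): max(3, 8, 13) = 13
C (Max): max(14, 2, 11) = 14
D (Max): max(2, 8, 14) = 14
Root (Min): min(13, 14, 14) = 13
Min picks the child with the lowest value: B (value 13).

B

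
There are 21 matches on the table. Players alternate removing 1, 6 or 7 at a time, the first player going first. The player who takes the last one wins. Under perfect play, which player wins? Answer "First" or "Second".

First

Compute winning (W) and losing (L) positions by backward induction:
i:   0  1  2  3  4  5  6  7  8  9 10 11 12 13 14 15 16 17 18 19 20 21
     L  W  L  W  L  W  W  W  W  W  W  W  L  W  L  W  L  W  W  W  W  W
Position 21 is W, so the first player wins.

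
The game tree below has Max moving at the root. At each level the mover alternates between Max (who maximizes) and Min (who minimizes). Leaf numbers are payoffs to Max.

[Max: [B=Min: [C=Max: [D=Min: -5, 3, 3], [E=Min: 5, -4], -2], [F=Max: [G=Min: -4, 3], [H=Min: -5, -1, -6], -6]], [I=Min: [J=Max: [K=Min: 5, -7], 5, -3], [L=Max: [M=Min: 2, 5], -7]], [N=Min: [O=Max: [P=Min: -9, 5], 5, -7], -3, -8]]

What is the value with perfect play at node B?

D: min(-5, 3, 3) = -5
E: min(5, -4) = -4
C: max(-5, -4, -2) = -2
G: min(-4, 3) = -4
H: min(-5, -1, -6) = -6
F: max(-4, -6, -6) = -4
B: min(-2, -4) = -4

-4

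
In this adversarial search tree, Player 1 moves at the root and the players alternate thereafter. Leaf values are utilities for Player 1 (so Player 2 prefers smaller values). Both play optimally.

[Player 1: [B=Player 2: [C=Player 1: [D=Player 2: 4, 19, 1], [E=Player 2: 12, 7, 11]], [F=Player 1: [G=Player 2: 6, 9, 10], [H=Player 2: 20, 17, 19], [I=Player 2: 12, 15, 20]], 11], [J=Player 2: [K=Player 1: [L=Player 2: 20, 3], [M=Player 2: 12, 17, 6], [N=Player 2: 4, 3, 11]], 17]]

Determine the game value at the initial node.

7

D (Player 2): min(4, 19, 1) = 1
E (Player 2): min(12, 7, 11) = 7
C (Player 1): max(1, 7) = 7
G (Player 2): min(6, 9, 10) = 6
H (Player 2): min(20, 17, 19) = 17
I (Player 2): min(12, 15, 20) = 12
F (Player 1): max(6, 17, 12) = 17
B (Player 2): min(7, 17, 11) = 7
L (Player 2): min(20, 3) = 3
M (Player 2): min(12, 17, 6) = 6
N (Player 2): min(4, 3, 11) = 3
K (Player 1): max(3, 6, 3) = 6
J (Player 2): min(6, 17) = 6
Root (Player 1): max(7, 6) = 7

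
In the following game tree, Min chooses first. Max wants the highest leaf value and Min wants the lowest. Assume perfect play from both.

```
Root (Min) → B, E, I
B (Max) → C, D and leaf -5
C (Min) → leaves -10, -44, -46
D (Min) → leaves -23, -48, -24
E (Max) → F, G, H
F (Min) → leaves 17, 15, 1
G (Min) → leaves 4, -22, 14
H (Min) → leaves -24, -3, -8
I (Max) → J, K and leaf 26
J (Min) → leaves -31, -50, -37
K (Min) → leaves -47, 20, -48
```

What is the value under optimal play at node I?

J: min(-31, -50, -37) = -50
K: min(-47, 20, -48) = -48
I: max(-50, -48, 26) = 26

26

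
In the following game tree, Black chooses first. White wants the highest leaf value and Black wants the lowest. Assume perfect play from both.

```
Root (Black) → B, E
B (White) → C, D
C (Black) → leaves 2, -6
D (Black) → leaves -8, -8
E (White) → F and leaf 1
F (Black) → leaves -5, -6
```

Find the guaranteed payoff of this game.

-6

C (Black): min(2, -6) = -6
D (Black): min(-8, -8) = -8
B (White): max(-6, -8) = -6
F (Black): min(-5, -6) = -6
E (White): max(-6, 1) = 1
Root (Black): min(-6, 1) = -6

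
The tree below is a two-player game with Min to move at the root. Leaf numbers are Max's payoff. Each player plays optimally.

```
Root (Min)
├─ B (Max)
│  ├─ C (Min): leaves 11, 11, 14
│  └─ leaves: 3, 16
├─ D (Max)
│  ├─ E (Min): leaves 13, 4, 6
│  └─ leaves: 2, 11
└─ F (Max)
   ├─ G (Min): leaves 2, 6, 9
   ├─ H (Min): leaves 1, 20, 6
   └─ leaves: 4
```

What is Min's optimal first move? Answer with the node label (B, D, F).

C (Min): min(11, 11, 14) = 11
B (Max): max(11, 3, 16) = 16
E (Min): min(13, 4, 6) = 4
D (Max): max(4, 2, 11) = 11
G (Min): min(2, 6, 9) = 2
H (Min): min(1, 20, 6) = 1
F (Max): max(2, 1, 4) = 4
Root (Min): min(16, 11, 4) = 4
Min picks the child with the lowest value: F (value 4).

F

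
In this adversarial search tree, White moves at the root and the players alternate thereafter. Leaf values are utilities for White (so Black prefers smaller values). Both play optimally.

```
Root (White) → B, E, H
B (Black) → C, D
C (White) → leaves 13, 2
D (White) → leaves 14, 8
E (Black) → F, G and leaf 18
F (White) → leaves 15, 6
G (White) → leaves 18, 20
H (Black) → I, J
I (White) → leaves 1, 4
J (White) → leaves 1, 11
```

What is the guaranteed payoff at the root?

15

C (White): max(13, 2) = 13
D (White): max(14, 8) = 14
B (Black): min(13, 14) = 13
F (White): max(15, 6) = 15
G (White): max(18, 20) = 20
E (Black): min(15, 20, 18) = 15
I (White): max(1, 4) = 4
J (White): max(1, 11) = 11
H (Black): min(4, 11) = 4
Root (White): max(13, 15, 4) = 15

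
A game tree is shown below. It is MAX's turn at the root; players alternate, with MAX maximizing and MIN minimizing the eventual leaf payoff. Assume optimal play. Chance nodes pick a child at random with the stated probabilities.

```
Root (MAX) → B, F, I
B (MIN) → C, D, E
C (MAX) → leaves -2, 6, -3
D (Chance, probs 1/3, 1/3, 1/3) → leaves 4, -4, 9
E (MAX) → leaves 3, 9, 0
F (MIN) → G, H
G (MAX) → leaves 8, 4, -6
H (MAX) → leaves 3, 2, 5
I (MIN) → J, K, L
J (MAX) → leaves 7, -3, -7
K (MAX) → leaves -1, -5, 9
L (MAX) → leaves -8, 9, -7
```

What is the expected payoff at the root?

C (MAX): max(-2, 6, -3) = 6
D (Chance): 1/3·4 + 1/3·-4 + 1/3·9 = 3
E (MAX): max(3, 9, 0) = 9
B (MIN): min(6, 3, 9) = 3
G (MAX): max(8, 4, -6) = 8
H (MAX): max(3, 2, 5) = 5
F (MIN): min(8, 5) = 5
J (MAX): max(7, -3, -7) = 7
K (MAX): max(-1, -5, 9) = 9
L (MAX): max(-8, 9, -7) = 9
I (MIN): min(7, 9, 9) = 7
Root (MAX): max(3, 5, 7) = 7

7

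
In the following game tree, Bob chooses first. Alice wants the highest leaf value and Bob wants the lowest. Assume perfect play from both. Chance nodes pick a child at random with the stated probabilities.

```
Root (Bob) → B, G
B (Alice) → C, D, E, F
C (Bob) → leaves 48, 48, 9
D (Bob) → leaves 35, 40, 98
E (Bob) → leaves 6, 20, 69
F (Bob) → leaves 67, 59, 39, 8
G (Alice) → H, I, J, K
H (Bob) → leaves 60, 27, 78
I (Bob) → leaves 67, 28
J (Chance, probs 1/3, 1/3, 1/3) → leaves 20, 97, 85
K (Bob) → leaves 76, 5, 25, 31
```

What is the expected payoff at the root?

C (Bob): min(48, 48, 9) = 9
D (Bob): min(35, 40, 98) = 35
E (Bob): min(6, 20, 69) = 6
F (Bob): min(67, 59, 39, 8) = 8
B (Alice): max(9, 35, 6, 8) = 35
H (Bob): min(60, 27, 78) = 27
I (Bob): min(67, 28) = 28
J (Chance): 1/3·20 + 1/3·97 + 1/3·85 = 67.33
K (Bob): min(76, 5, 25, 31) = 5
G (Alice): max(27, 28, 67.33, 5) = 67.33
Root (Bob): min(35, 67.33) = 35

35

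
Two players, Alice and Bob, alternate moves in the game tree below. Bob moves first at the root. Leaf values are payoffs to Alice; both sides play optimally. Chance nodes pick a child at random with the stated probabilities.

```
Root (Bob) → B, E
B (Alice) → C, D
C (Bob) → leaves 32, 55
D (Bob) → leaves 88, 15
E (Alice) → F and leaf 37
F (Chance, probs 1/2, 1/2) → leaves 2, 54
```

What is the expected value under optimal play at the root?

32

C (Bob): min(32, 55) = 32
D (Bob): min(88, 15) = 15
B (Alice): max(32, 15) = 32
F (Chance): 1/2·2 + 1/2·54 = 28
E (Alice): max(28, 37) = 37
Root (Bob): min(32, 37) = 32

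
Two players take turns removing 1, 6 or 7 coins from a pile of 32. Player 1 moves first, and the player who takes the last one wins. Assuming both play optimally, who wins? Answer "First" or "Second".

i:   0  1  2  3  4  5  6  7  8  9 10 11 12 13 14 15 16 17 18 19 20 21 22 23 24 25 26 27 28 29 30 31 32
     L  W  L  W  L  W  W  W  W  W  W  W  L  W  L  W  L  W  W  W  W  W  W  W  L  W  L  W  L  W  W  W  W
Position 32 is W, so the first player wins.

First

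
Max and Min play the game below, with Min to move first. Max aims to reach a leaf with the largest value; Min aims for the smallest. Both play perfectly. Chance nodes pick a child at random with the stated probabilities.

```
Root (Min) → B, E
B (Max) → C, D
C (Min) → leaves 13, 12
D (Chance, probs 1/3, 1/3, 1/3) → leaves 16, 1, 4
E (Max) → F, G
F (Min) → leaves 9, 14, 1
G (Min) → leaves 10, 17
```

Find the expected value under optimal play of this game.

10

C (Min): min(13, 12) = 12
D (Chance): 1/3·16 + 1/3·1 + 1/3·4 = 7
B (Max): max(12, 7) = 12
F (Min): min(9, 14, 1) = 1
G (Min): min(10, 17) = 10
E (Max): max(1, 10) = 10
Root (Min): min(12, 10) = 10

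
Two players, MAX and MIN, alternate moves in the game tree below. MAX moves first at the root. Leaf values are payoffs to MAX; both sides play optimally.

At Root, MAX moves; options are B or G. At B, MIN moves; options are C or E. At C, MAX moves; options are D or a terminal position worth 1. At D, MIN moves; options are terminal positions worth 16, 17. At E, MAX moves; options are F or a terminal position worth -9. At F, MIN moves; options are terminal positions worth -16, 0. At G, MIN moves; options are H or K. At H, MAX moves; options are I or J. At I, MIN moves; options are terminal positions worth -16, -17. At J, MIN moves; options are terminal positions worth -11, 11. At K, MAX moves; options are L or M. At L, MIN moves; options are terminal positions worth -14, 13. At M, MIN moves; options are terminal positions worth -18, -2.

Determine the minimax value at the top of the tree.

-9

D (MIN): min(16, 17) = 16
C (MAX): max(16, 1) = 16
F (MIN): min(-16, 0) = -16
E (MAX): max(-16, -9) = -9
B (MIN): min(16, -9) = -9
I (MIN): min(-16, -17) = -17
J (MIN): min(-11, 11) = -11
H (MAX): max(-17, -11) = -11
L (MIN): min(-14, 13) = -14
M (MIN): min(-18, -2) = -18
K (MAX): max(-14, -18) = -14
G (MIN): min(-11, -14) = -14
Root (MAX): max(-9, -14) = -9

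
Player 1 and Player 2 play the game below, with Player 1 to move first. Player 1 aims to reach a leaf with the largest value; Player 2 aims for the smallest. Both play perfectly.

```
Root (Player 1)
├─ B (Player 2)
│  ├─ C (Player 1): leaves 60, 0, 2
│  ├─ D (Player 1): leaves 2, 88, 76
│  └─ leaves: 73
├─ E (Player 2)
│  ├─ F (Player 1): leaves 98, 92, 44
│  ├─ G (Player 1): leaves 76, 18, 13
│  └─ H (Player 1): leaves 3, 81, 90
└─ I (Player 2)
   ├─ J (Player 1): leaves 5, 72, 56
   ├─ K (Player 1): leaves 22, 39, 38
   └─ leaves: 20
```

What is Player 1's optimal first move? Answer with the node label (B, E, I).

C (Player 1): max(60, 0, 2) = 60
D (Player 1): max(2, 88, 76) = 88
B (Player 2): min(60, 88, 73) = 60
F (Player 1): max(98, 92, 44) = 98
G (Player 1): max(76, 18, 13) = 76
H (Player 1): max(3, 81, 90) = 90
E (Player 2): min(98, 76, 90) = 76
J (Player 1): max(5, 72, 56) = 72
K (Player 1): max(22, 39, 38) = 39
I (Player 2): min(72, 39, 20) = 20
Root (Player 1): max(60, 76, 20) = 76
Player 1 picks the child with the highest value: E (value 76).

E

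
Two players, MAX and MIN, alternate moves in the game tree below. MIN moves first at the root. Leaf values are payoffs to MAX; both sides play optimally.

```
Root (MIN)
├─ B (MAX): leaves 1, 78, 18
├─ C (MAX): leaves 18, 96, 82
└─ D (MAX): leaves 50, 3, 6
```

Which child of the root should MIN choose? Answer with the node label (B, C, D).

B (MAX): max(1, 78, 18) = 78
C (MAX): max(18, 96, 82) = 96
D (MAX): max(50, 3, 6) = 50
Root (MIN): min(78, 96, 50) = 50
MIN picks the child with the lowest value: D (value 50).

D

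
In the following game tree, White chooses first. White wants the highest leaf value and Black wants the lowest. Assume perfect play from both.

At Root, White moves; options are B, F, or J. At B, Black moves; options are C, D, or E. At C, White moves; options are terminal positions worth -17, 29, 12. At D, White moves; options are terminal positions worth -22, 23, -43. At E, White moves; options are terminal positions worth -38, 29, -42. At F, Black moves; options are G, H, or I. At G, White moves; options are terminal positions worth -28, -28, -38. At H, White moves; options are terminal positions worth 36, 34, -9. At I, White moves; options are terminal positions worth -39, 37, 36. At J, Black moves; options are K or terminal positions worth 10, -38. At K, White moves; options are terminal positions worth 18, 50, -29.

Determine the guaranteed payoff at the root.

23

C (White): max(-17, 29, 12) = 29
D (White): max(-22, 23, -43) = 23
E (White): max(-38, 29, -42) = 29
B (Black): min(29, 23, 29) = 23
G (White): max(-28, -28, -38) = -28
H (White): max(36, 34, -9) = 36
I (White): max(-39, 37, 36) = 37
F (Black): min(-28, 36, 37) = -28
K (White): max(18, 50, -29) = 50
J (Black): min(50, 10, -38) = -38
Root (White): max(23, -28, -38) = 23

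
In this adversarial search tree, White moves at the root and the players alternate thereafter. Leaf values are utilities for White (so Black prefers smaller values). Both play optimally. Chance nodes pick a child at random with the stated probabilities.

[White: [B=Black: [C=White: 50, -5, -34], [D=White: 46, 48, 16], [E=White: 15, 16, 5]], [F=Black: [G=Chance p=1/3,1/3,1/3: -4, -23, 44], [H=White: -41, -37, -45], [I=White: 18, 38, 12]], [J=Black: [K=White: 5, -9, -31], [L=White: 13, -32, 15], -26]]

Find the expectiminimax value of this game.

C (White): max(50, -5, -34) = 50
D (White): max(46, 48, 16) = 48
E (White): max(15, 16, 5) = 16
B (Black): min(50, 48, 16) = 16
G (Chance): 1/3·-4 + 1/3·-23 + 1/3·44 = 5.67
H (White): max(-41, -37, -45) = -37
I (White): max(18, 38, 12) = 38
F (Black): min(5.67, -37, 38) = -37
K (White): max(5, -9, -31) = 5
L (White): max(13, -32, 15) = 15
J (Black): min(5, 15, -26) = -26
Root (White): max(16, -37, -26) = 16

16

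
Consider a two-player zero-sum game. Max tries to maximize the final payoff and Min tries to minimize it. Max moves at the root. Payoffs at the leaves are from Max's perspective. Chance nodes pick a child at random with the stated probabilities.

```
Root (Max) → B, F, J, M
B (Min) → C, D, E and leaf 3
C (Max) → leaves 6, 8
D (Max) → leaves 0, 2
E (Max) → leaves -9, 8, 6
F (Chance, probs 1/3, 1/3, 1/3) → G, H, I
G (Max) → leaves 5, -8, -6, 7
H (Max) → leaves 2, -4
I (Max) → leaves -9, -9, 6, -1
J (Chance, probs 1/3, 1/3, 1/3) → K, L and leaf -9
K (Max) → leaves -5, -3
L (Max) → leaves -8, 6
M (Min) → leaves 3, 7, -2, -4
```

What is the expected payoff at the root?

C (Max): max(6, 8) = 8
D (Max): max(0, 2) = 2
E (Max): max(-9, 8, 6) = 8
B (Min): min(8, 2, 8, 3) = 2
G (Max): max(5, -8, -6, 7) = 7
H (Max): max(2, -4) = 2
I (Max): max(-9, -9, 6, -1) = 6
F (Chance): 1/3·7 + 1/3·2 + 1/3·6 = 5
K (Max): max(-5, -3) = -3
L (Max): max(-8, 6) = 6
J (Chance): 1/3·-3 + 1/3·6 + 1/3·-9 = -2
M (Min): min(3, 7, -2, -4) = -4
Root (Max): max(2, 5, -2, -4) = 5

5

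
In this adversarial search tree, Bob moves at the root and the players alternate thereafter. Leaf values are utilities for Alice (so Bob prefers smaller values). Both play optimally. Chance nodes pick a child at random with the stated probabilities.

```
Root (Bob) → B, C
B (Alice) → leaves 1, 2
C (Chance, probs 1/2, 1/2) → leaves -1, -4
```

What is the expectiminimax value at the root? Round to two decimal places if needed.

B (Alice): max(1, 2) = 2
C (Chance): 1/2·-1 + 1/2·-4 = -2.5
Root (Bob): min(2, -2.5) = -2.5

-2.5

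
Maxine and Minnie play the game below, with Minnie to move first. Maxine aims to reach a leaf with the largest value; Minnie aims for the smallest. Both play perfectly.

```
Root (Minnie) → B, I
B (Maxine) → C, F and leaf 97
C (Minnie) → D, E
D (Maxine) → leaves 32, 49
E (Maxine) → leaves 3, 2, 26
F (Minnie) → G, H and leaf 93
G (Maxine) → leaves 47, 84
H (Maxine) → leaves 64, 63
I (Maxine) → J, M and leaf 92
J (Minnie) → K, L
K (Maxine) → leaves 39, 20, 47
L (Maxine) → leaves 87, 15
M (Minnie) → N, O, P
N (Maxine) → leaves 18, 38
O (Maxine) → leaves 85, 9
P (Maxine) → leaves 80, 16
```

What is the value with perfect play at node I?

92

K: max(39, 20, 47) = 47
L: max(87, 15) = 87
J: min(47, 87) = 47
N: max(18, 38) = 38
O: max(85, 9) = 85
P: max(80, 16) = 80
M: min(38, 85, 80) = 38
I: max(47, 38, 92) = 92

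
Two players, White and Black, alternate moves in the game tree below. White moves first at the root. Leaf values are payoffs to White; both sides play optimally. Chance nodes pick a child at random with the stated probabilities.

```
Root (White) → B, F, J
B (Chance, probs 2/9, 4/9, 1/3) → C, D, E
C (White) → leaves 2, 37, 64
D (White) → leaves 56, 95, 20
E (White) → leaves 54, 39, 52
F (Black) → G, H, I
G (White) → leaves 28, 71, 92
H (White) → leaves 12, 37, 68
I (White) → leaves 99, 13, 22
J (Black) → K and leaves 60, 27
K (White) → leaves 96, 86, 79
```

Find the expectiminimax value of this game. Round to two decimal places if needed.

C (White): max(2, 37, 64) = 64
D (White): max(56, 95, 20) = 95
E (White): max(54, 39, 52) = 54
B (Chance): 2/9·64 + 4/9·95 + 1/3·54 = 74.44
G (White): max(28, 71, 92) = 92
H (White): max(12, 37, 68) = 68
I (White): max(99, 13, 22) = 99
F (Black): min(92, 68, 99) = 68
K (White): max(96, 86, 79) = 96
J (Black): min(96, 60, 27) = 27
Root (White): max(74.44, 68, 27) = 74.44

74.44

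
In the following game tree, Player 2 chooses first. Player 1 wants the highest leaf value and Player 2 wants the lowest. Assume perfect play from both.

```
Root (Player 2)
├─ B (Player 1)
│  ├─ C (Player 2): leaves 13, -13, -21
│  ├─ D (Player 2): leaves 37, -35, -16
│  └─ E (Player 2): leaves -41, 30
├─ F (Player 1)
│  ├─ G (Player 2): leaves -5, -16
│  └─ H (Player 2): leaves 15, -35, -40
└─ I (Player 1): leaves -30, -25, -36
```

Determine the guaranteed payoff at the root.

-25

C (Player 2): min(13, -13, -21) = -21
D (Player 2): min(37, -35, -16) = -35
E (Player 2): min(-41, 30) = -41
B (Player 1): max(-21, -35, -41) = -21
G (Player 2): min(-5, -16) = -16
H (Player 2): min(15, -35, -40) = -40
F (Player 1): max(-16, -40) = -16
I (Player 1): max(-30, -25, -36) = -25
Root (Player 2): min(-21, -16, -25) = -25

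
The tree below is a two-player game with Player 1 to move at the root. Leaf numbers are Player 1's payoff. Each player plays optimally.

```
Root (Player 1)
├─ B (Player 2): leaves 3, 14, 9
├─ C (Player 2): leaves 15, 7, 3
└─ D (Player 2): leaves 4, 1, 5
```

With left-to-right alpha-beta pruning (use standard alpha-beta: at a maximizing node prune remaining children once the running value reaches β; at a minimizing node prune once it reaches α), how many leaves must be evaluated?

B [α=-∞,β=+∞]: v=3
C [α=3,β=+∞]: v=3
D [α=3,β=+∞]: v=1 after child 2 ≤ α → α-cutoff, skip 1
Root [α=-∞,β=+∞]: v=3
Leaves evaluated: 8 of 9.

8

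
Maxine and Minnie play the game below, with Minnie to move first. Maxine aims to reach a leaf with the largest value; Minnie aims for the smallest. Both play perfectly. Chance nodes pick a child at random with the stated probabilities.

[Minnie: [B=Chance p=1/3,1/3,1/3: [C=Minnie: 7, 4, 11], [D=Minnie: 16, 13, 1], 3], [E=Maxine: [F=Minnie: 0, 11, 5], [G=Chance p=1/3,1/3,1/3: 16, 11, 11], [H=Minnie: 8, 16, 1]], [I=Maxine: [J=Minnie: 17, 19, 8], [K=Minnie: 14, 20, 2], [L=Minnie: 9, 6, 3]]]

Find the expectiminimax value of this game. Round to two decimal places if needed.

2.67

C (Minnie): min(7, 4, 11) = 4
D (Minnie): min(16, 13, 1) = 1
B (Chance): 1/3·4 + 1/3·1 + 1/3·3 = 2.67
F (Minnie): min(0, 11, 5) = 0
G (Chance): 1/3·16 + 1/3·11 + 1/3·11 = 12.67
H (Minnie): min(8, 16, 1) = 1
E (Maxine): max(0, 12.67, 1) = 12.67
J (Minnie): min(17, 19, 8) = 8
K (Minnie): min(14, 20, 2) = 2
L (Minnie): min(9, 6, 3) = 3
I (Maxine): max(8, 2, 3) = 8
Root (Minnie): min(2.67, 12.67, 8) = 2.67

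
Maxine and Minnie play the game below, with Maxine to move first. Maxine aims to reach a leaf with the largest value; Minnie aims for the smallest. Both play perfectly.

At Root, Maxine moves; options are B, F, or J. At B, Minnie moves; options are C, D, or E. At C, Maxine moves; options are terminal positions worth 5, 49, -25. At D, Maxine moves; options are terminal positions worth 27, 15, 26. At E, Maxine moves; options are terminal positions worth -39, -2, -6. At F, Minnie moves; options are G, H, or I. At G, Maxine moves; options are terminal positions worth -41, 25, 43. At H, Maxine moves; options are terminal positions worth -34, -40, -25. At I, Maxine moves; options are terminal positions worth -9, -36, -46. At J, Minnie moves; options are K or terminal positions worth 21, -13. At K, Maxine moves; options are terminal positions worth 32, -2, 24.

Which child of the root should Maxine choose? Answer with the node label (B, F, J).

C (Maxine): max(5, 49, -25) = 49
D (Maxine): max(27, 15, 26) = 27
E (Maxine): max(-39, -2, -6) = -2
B (Minnie): min(49, 27, -2) = -2
G (Maxine): max(-41, 25, 43) = 43
H (Maxine): max(-34, -40, -25) = -25
I (Maxine): max(-9, -36, -46) = -9
F (Minnie): min(43, -25, -9) = -25
K (Maxine): max(32, -2, 24) = 32
J (Minnie): min(32, 21, -13) = -13
Root (Maxine): max(-2, -25, -13) = -2
Maxine picks the child with the highest value: B (value -2).

B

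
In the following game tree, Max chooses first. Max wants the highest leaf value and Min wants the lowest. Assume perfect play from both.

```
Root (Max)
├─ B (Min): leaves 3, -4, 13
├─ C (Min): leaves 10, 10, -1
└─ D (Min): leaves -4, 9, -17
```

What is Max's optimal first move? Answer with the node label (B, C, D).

C

B (Min): min(3, -4, 13) = -4
C (Min): min(10, 10, -1) = -1
D (Min): min(-4, 9, -17) = -17
Root (Max): max(-4, -1, -17) = -1
Max picks the child with the highest value: C (value -1).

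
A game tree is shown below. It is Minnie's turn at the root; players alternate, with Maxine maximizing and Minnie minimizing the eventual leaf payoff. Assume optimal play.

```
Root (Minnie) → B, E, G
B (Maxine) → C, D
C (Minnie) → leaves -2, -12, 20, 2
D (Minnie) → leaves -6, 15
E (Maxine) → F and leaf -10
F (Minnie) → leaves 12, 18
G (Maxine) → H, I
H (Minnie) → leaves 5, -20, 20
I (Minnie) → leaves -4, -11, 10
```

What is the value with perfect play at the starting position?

C (Minnie): min(-2, -12, 20, 2) = -12
D (Minnie): min(-6, 15) = -6
B (Maxine): max(-12, -6) = -6
F (Minnie): min(12, 18) = 12
E (Maxine): max(12, -10) = 12
H (Minnie): min(5, -20, 20) = -20
I (Minnie): min(-4, -11, 10) = -11
G (Maxine): max(-20, -11) = -11
Root (Minnie): min(-6, 12, -11) = -11

-11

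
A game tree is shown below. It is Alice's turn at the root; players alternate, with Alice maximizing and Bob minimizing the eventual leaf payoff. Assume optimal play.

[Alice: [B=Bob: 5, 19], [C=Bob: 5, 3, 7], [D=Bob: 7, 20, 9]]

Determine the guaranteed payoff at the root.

7

B (Bob): min(5, 19) = 5
C (Bob): min(5, 3, 7) = 3
D (Bob): min(7, 20, 9) = 7
Root (Alice): max(5, 3, 7) = 7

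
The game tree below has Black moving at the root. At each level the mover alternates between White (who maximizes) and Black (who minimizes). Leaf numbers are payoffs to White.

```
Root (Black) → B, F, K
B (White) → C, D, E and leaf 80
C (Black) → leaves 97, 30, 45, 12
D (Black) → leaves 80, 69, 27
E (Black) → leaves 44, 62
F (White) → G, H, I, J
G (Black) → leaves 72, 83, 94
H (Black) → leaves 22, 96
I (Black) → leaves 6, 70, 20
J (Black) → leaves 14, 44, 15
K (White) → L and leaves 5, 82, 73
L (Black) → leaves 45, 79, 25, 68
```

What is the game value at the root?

72

C (Black): min(97, 30, 45, 12) = 12
D (Black): min(80, 69, 27) = 27
E (Black): min(44, 62) = 44
B (White): max(12, 27, 44, 80) = 80
G (Black): min(72, 83, 94) = 72
H (Black): min(22, 96) = 22
I (Black): min(6, 70, 20) = 6
J (Black): min(14, 44, 15) = 14
F (White): max(72, 22, 6, 14) = 72
L (Black): min(45, 79, 25, 68) = 25
K (White): max(25, 5, 82, 73) = 82
Root (Black): min(80, 72, 82) = 72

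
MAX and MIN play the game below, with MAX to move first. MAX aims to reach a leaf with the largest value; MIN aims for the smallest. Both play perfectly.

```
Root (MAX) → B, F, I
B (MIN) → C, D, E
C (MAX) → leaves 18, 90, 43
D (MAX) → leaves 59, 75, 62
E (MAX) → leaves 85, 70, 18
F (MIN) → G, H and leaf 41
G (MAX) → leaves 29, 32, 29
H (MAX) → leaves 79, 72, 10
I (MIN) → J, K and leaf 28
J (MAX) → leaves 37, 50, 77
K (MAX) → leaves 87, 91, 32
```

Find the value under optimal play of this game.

C (MAX): max(18, 90, 43) = 90
D (MAX): max(59, 75, 62) = 75
E (MAX): max(85, 70, 18) = 85
B (MIN): min(90, 75, 85) = 75
G (MAX): max(29, 32, 29) = 32
H (MAX): max(79, 72, 10) = 79
F (MIN): min(32, 79, 41) = 32
J (MAX): max(37, 50, 77) = 77
K (MAX): max(87, 91, 32) = 91
I (MIN): min(77, 91, 28) = 28
Root (MAX): max(75, 32, 28) = 75

75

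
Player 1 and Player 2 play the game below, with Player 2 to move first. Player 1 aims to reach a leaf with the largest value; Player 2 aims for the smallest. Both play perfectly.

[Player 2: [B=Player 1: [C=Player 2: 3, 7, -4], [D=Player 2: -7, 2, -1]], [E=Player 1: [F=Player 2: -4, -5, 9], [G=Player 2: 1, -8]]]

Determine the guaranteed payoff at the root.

C (Player 2): min(3, 7, -4) = -4
D (Player 2): min(-7, 2, -1) = -7
B (Player 1): max(-4, -7) = -4
F (Player 2): min(-4, -5, 9) = -5
G (Player 2): min(1, -8) = -8
E (Player 1): max(-5, -8) = -5
Root (Player 2): min(-4, -5) = -5

-5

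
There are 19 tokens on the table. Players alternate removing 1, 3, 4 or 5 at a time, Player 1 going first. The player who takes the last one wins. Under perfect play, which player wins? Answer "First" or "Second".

Compute winning (W) and losing (L) positions by backward induction:
i:   0  1  2  3  4  5  6  7  8  9 10 11 12 13 14 15 16 17 18 19
     L  W  L  W  W  W  W  W  L  W  L  W  W  W  W  W  L  W  L  W
Position 19 is W, so the first player wins.

First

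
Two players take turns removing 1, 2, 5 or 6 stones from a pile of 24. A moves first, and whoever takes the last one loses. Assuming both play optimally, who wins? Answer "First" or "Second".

First

i:   0  1  2  3  4  5  6  7  8  9 10 11 12 13 14 15 16 17 18 19 20 21 22 23 24
     W  L  W  W  L  W  W  W  L  W  W  L  W  W  W  L  W  W  L  W  W  W  L  W  W
Position 24 is W, so the first player wins.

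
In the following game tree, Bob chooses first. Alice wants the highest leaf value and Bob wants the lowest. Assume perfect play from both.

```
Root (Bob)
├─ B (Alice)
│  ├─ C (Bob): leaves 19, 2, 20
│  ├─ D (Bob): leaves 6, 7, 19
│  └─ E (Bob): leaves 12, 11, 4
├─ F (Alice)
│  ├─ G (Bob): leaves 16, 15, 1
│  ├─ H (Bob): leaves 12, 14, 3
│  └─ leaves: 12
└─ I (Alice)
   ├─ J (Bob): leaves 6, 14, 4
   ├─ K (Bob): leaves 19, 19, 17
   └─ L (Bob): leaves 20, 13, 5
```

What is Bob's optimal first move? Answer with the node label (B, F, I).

B

C (Bob): min(19, 2, 20) = 2
D (Bob): min(6, 7, 19) = 6
E (Bob): min(12, 11, 4) = 4
B (Alice): max(2, 6, 4) = 6
G (Bob): min(16, 15, 1) = 1
H (Bob): min(12, 14, 3) = 3
F (Alice): max(1, 3, 12) = 12
J (Bob): min(6, 14, 4) = 4
K (Bob): min(19, 19, 17) = 17
L (Bob): min(20, 13, 5) = 5
I (Alice): max(4, 17, 5) = 17
Root (Bob): min(6, 12, 17) = 6
Bob picks the child with the lowest value: B (value 6).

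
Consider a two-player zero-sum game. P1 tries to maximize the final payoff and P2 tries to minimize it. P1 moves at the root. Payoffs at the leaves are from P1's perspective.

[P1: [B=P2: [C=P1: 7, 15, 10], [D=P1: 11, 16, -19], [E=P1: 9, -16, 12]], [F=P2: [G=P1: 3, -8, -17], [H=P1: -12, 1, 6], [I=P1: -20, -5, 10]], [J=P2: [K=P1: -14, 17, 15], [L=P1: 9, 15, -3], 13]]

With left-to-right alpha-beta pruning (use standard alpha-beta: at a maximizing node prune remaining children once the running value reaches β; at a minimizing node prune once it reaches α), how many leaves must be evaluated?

C [α=-∞,β=+∞]: v=15
D [α=-∞,β=15]: v=16 after child 2 ≥ β → β-cutoff, skip 1
E [α=-∞,β=15]: v=12
B [α=-∞,β=+∞]: v=12
G [α=12,β=+∞]: v=3
F [α=12,β=+∞]: v=3 after child 1 ≤ α → α-cutoff, skip 2
K [α=12,β=+∞]: v=17
L [α=12,β=17]: v=15
J [α=12,β=+∞]: v=13
Root [α=-∞,β=+∞]: v=13
Leaves evaluated: 18 of 25.

18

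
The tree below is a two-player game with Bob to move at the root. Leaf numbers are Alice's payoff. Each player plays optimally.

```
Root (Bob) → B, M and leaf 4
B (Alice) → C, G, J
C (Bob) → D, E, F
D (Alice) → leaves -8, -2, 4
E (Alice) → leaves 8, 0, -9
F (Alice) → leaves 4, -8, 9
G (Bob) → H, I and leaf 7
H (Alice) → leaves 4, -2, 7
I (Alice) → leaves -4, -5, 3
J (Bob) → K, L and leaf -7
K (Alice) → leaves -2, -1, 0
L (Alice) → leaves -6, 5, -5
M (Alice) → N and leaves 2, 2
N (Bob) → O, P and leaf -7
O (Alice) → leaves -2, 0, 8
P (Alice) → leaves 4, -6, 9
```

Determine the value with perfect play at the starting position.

2

D (Alice): max(-8, -2, 4) = 4
E (Alice): max(8, 0, -9) = 8
F (Alice): max(4, -8, 9) = 9
C (Bob): min(4, 8, 9) = 4
H (Alice): max(4, -2, 7) = 7
I (Alice): max(-4, -5, 3) = 3
G (Bob): min(7, 3, 7) = 3
K (Alice): max(-2, -1, 0) = 0
L (Alice): max(-6, 5, -5) = 5
J (Bob): min(0, 5, -7) = -7
B (Alice): max(4, 3, -7) = 4
O (Alice): max(-2, 0, 8) = 8
P (Alice): max(4, -6, 9) = 9
N (Bob): min(8, 9, -7) = -7
M (Alice): max(-7, 2, 2) = 2
Root (Bob): min(4, 2, 4) = 2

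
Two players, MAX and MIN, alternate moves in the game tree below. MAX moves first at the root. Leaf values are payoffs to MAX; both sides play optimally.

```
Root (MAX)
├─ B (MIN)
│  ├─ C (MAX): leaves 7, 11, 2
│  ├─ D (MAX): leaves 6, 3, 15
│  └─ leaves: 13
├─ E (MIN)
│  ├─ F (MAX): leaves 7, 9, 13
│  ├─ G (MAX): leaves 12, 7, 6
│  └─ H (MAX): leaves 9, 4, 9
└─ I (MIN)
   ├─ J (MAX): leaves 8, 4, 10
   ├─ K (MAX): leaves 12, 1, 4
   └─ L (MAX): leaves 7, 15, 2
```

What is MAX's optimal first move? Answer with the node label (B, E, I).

C (MAX): max(7, 11, 2) = 11
D (MAX): max(6, 3, 15) = 15
B (MIN): min(11, 15, 13) = 11
F (MAX): max(7, 9, 13) = 13
G (MAX): max(12, 7, 6) = 12
H (MAX): max(9, 4, 9) = 9
E (MIN): min(13, 12, 9) = 9
J (MAX): max(8, 4, 10) = 10
K (MAX): max(12, 1, 4) = 12
L (MAX): max(7, 15, 2) = 15
I (MIN): min(10, 12, 15) = 10
Root (MAX): max(11, 9, 10) = 11
MAX picks the child with the highest value: B (value 11).

B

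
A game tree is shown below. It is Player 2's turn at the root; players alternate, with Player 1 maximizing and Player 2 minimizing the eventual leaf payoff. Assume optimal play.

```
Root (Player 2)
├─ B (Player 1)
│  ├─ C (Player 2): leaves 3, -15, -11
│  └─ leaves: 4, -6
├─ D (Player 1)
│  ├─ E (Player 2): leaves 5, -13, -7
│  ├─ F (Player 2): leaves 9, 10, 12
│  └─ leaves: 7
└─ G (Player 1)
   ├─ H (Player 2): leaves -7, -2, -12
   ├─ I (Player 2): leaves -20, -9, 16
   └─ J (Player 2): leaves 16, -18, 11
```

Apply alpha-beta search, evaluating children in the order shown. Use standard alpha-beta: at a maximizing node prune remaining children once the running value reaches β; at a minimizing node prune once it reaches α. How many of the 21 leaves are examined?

C [α=-∞,β=+∞]: v=-15
B [α=-∞,β=+∞]: v=4
E [α=-∞,β=4]: v=-13
F [α=-13,β=4]: v=9
D [α=-∞,β=4]: v=9 after child 2 ≥ β → β-cutoff, skip 1
H [α=-∞,β=4]: v=-12
I [α=-12,β=4]: v=-20 after child 1 ≤ α → α-cutoff, skip 2
J [α=-12,β=4]: v=-18 after child 2 ≤ α → α-cutoff, skip 1
G [α=-∞,β=4]: v=-12
Root [α=-∞,β=+∞]: v=-12
Leaves evaluated: 17 of 21.

17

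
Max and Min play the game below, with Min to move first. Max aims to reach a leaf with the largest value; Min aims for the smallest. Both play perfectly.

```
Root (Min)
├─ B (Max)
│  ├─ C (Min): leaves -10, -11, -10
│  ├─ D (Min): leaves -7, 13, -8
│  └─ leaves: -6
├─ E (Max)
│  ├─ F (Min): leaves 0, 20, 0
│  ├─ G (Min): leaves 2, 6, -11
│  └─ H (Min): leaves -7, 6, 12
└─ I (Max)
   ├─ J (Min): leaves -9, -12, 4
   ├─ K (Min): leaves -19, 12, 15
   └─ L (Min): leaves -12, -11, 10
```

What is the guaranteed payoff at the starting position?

-12

C (Min): min(-10, -11, -10) = -11
D (Min): min(-7, 13, -8) = -8
B (Max): max(-11, -8, -6) = -6
F (Min): min(0, 20, 0) = 0
G (Min): min(2, 6, -11) = -11
H (Min): min(-7, 6, 12) = -7
E (Max): max(0, -11, -7) = 0
J (Min): min(-9, -12, 4) = -12
K (Min): min(-19, 12, 15) = -19
L (Min): min(-12, -11, 10) = -12
I (Max): max(-12, -19, -12) = -12
Root (Min): min(-6, 0, -12) = -12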